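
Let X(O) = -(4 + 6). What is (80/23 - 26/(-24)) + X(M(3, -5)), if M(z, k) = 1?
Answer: -1501/276 ≈ -5.4384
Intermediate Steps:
X(O) = -10 (X(O) = -1*10 = -10)
(80/23 - 26/(-24)) + X(M(3, -5)) = (80/23 - 26/(-24)) - 10 = (80*(1/23) - 26*(-1/24)) - 10 = (80/23 + 13/12) - 10 = 1259/276 - 10 = -1501/276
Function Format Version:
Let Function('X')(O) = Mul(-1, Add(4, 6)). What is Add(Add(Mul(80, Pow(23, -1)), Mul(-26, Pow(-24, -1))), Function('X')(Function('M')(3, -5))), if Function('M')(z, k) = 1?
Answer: Rational(-1501, 276) ≈ -5.4384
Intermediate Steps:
Function('X')(O) = -10 (Function('X')(O) = Mul(-1, 10) = -10)
Add(Add(Mul(80, Pow(23, -1)), Mul(-26, Pow(-24, -1))), Function('X')(Function('M')(3, -5))) = Add(Add(Mul(80, Pow(23, -1)), Mul(-26, Pow(-24, -1))), -10) = Add(Add(Mul(80, Rational(1, 23)), Mul(-26, Rational(-1, 24))), -10) = Add(Add(Rational(80, 23), Rational(13, 12)), -10) = Add(Rational(1259, 276), -10) = Rational(-1501, 276)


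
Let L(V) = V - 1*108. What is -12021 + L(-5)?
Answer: -12134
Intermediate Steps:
L(V) = -108 + V (L(V) = V - 108 = -108 + V)
-12021 + L(-5) = -12021 + (-108 - 5) = -12021 - 113 = -12134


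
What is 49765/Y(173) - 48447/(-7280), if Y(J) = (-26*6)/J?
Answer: -13243549/240 ≈ -55181.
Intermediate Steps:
Y(J) = -156/J
49765/Y(173) - 48447/(-7280) = 49765/((-156/173)) - 48447/(-7280) = 49765/((-156*1/173)) - 48447*(-1/7280) = 49765/(-156/173) + 6921/1040 = 49765*(-173/156) + 6921/1040 = -8609345/156 + 6921/1040 = -13243549/240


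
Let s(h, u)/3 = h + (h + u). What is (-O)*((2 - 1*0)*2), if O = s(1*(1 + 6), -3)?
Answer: -132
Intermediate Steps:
s(h, u) = 3*u + 6*h (s(h, u) = 3*(h + (h + u)) = 3*(u + 2*h) = 3*u + 6*h)
O = 33 (O = 3*(-3) + 6*(1*(1 + 6)) = -9 + 6*(1*7) = -9 + 6*7 = -9 + 42 = 33)
(-O)*((2 - 1*0)*2) = (-1*33)*((2 - 1*0)*2) = -33*(2 + 0)*2 = -66*2 = -33*4 = -132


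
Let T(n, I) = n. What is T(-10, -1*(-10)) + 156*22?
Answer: 3422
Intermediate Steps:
T(-10, -1*(-10)) + 156*22 = -10 + 156*22 = -10 + 3432 = 3422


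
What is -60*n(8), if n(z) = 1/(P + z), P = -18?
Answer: 6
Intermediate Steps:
n(z) = 1/(-18 + z)
-60*n(8) = -60/(-18 + 8) = -60/(-10) = -60*(-1/10) = 6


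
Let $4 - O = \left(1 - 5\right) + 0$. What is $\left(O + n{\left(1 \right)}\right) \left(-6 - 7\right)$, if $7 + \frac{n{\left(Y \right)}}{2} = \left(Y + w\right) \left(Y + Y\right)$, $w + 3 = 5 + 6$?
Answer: $-390$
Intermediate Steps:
$w = 8$ ($w = -3 + \left(5 + 6\right) = -3 + 11 = 8$)
$O = 8$ ($O = 4 - \left(\left(1 - 5\right) + 0\right) = 4 - \left(-4 + 0\right) = 4 - -4 = 4 + 4 = 8$)
$n{\left(Y \right)} = -14 + 4 Y \left(8 + Y\right)$ ($n{\left(Y \right)} = -14 + 2 \left(Y + 8\right) \left(Y + Y\right) = -14 + 2 \left(8 + Y\right) 2 Y = -14 + 2 \cdot 2 Y \left(8 + Y\right) = -14 + 4 Y \left(8 + Y\right)$)
$\left(O + n{\left(1 \right)}\right) \left(-6 - 7\right) = \left(8 + \left(-14 + 4 \cdot 1^{2} + 32 \cdot 1\right)\right) \left(-6 - 7\right) = \left(8 + \left(-14 + 4 \cdot 1 + 32\right)\right) \left(-13\right) = \left(8 + \left(-14 + 4 + 32\right)\right) \left(-13\right) = \left(8 + 22\right) \left(-13\right) = 30 \left(-13\right) = -390$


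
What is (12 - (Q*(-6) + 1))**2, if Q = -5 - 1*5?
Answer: 2401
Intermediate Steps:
Q = -10 (Q = -5 - 5 = -10)
(12 - (Q*(-6) + 1))**2 = (12 - (-10*(-6) + 1))**2 = (12 - (60 + 1))**2 = (12 - 1*61)**2 = (12 - 61)**2 = (-49)**2 = 2401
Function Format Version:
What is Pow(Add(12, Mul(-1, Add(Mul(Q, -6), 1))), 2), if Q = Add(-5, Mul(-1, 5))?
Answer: 2401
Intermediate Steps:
Q = -10 (Q = Add(-5, -5) = -10)
Pow(Add(12, Mul(-1, Add(Mul(Q, -6), 1))), 2) = Pow(Add(12, Mul(-1, Add(Mul(-10, -6), 1))), 2) = Pow(Add(12, Mul(-1, Add(60, 1))), 2) = Pow(Add(12, Mul(-1, 61)), 2) = Pow(Add(12, -61), 2) = Pow(-49, 2) = 2401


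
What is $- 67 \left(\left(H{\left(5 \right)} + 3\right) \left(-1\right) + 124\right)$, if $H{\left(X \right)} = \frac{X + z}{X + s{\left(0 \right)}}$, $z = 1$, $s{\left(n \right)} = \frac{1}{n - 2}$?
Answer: $- \frac{24053}{3} \approx -8017.7$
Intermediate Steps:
$s{\left(n \right)} = \frac{1}{-2 + n}$
$H{\left(X \right)} = \frac{1 + X}{- \frac{1}{2} + X}$ ($H{\left(X \right)} = \frac{X + 1}{X + \frac{1}{-2 + 0}} = \frac{1 + X}{X + \frac{1}{-2}} = \frac{1 + X}{X - \frac{1}{2}} = \frac{1 + X}{- \frac{1}{2} + X}$)
$- 67 \left(\left(H{\left(5 \right)} + 3\right) \left(-1\right) + 124\right) = - 67 \left(\left(\frac{2 \left(1 + 5\right)}{-1 + 2 \cdot 5} + 3\right) \left(-1\right) + 124\right) = - 67 \left(\left(2 \frac{1}{-1 + 10} \cdot 6 + 3\right) \left(-1\right) + 124\right) = - 67 \left(\left(2 \cdot \frac{1}{9} \cdot 6 + 3\right) \left(-1\right) + 124\right) = - 67 \left(\left(\frac{4}{3} + 3\right) \left(-1\right) + 124\right) = - 67 \left(\frac{13}{3} \left(-1\right) + 124\right) = - 67 \left(- \frac{13}{3} + 124\right) = \left(-67\right) \frac{359}{3} = - \frac{24053}{3}$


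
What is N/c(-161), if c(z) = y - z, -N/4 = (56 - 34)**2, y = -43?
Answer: -968/59 ≈ -16.407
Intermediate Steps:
N = -1936 (N = -4*(56 - 34)**2 = -4*22**2 = -4*484 = -1936)
c(z) = -43 - z
N/c(-161) = -1936/(-43 - 1*(-161)) = -1936/(-43 + 161) = -1936/118 = -1936*1/118 = -968/59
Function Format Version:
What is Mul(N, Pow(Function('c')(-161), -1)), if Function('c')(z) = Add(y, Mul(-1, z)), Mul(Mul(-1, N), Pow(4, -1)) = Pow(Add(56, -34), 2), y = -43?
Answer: Rational(-968, 59) ≈ -16.407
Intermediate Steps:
N = -1936 (N = Mul(-4, Pow(Add(56, -34), 2)) = Mul(-4, Pow(22, 2)) = Mul(-4, 484) = -1936)
Function('c')(z) = Add(-43, Mul(-1, z))
Mul(N, Pow(Function('c')(-161), -1)) = Mul(-1936, Pow(Add(-43, Mul(-1, -161)), -1)) = Mul(-1936, Pow(Add(-43, 161), -1)) = Mul(-1936, Pow(118, -1)) = Mul(-1936, Rational(1, 118)) = Rational(-968, 59)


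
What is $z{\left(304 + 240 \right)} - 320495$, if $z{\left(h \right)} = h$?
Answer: $-319951$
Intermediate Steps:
$z{\left(304 + 240 \right)} - 320495 = \left(304 + 240\right) - 320495 = 544 - 320495 = -319951$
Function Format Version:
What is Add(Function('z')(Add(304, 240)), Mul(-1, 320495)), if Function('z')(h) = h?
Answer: -319951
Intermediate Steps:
Add(Function('z')(Add(304, 240)), Mul(-1, 320495)) = Add(Add(304, 240), Mul(-1, 320495)) = Add(544, -320495) = -319951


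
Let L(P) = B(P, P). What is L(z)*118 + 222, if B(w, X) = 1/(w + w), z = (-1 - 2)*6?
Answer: 3937/18 ≈ 218.72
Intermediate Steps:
z = -18 (z = -3*6 = -18)
B(w, X) = 1/(2*w)
L(P) = 1/(2*P)
L(z)*118 + 222 = ((1/2)/(-18))*118 + 222 = ((1/2)*(-1/18))*118 + 222 = -1/36*118 + 222 = -59/18 + 222 = 3937/18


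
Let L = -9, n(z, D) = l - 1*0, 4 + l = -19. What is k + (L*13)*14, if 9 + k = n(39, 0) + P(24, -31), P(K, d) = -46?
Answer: -1716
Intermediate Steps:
l = -23 (l = -4 - 19 = -23)
n(z, D) = -23 (n(z, D) = -23 - 1*0 = -23 + 0 = -23)
k = -78 (k = -9 + (-23 - 46) = -9 - 69 = -78)
k + (L*13)*14 = -78 - 9*13*14 = -78 - 117*14 = -78 - 1638 = -1716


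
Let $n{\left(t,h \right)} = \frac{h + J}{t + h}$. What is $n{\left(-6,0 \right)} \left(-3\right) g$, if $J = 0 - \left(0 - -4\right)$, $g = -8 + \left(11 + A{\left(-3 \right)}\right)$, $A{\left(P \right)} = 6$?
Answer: $-18$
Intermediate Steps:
$g = 9$ ($g = -8 + \left(11 + 6\right) = -8 + 17 = 9$)
$J = -4$ ($J = 0 - \left(0 + 4\right) = 0 - 4 = -4$)
$n{\left(t,h \right)} = \frac{-4 + h}{h + t}$ ($n{\left(t,h \right)} = \frac{h - 4}{t + h} = \frac{-4 + h}{h + t}$)
$n{\left(-6,0 \right)} \left(-3\right) g = \frac{-4 + 0}{0 - 6} \left(-3\right) 9 = \frac{1}{-6} \left(-4\right) \left(-3\right) 9 = \left(- \frac{1}{6}\right) \left(-4\right) \left(-3\right) 9 = \frac{2}{3} \left(-3\right) 9 = \left(-2\right) 9 = -18$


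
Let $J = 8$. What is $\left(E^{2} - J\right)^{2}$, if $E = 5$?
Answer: $289$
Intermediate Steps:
$\left(E^{2} - J\right)^{2} = \left(5^{2} - 8\right)^{2} = \left(25 - 8\right)^{2} = 17^{2} = 289$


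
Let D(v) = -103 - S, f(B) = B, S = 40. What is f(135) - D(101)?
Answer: 278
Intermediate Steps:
D(v) = -143 (D(v) = -103 - 1*40 = -103 - 40 = -143)
f(135) - D(101) = 135 - 1*(-143) = 135 + 143 = 278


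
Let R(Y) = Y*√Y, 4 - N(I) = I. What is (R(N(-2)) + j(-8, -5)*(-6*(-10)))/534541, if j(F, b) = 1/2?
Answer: 30/534541 + 6*√6/534541 ≈ 8.3617e-5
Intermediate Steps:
j(F, b) = ½ (j(F, b) = 1*(½) = ½)
N(I) = 4 - I
R(Y) = Y^(3/2)
(R(N(-2)) + j(-8, -5)*(-6*(-10)))/534541 = ((4 - 1*(-2))^(3/2) + (-6*(-10))/2)/534541 = ((4 + 2)^(3/2) + (½)*60)*(1/534541) = (6^(3/2) + 30)*(1/534541) = (6*√6 + 30)*(1/534541) = (30 + 6*√6)*(1/534541) = 30/534541 + 6*√6/534541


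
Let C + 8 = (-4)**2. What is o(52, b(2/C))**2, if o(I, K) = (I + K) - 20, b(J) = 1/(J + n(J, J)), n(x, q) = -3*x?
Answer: 900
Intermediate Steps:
C = 8 (C = -8 + (-4)**2 = -8 + 16 = 8)
b(J) = -1/(2*J) (b(J) = 1/(J - 3*J) = 1/(-2*J) = -1/(2*J))
o(I, K) = -20 + I + K
o(52, b(2/C))**2 = (-20 + 52 - 1/(2*(2/8)))**2 = (-20 + 52 - 1/(2*(2*(1/8))))**2 = (-20 + 52 - 1/(2*1/4))**2 = (-20 + 52 - 1/2*4)**2 = (-20 + 52 - 2)**2 = 30**2 = 900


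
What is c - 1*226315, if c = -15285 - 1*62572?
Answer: -304172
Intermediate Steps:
c = -77857 (c = -15285 - 62572 = -77857)
c - 1*226315 = -77857 - 1*226315 = -77857 - 226315 = -304172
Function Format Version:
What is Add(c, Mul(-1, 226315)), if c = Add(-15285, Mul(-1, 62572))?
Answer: -304172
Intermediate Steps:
c = -77857 (c = Add(-15285, -62572) = -77857)
Add(c, Mul(-1, 226315)) = Add(-77857, Mul(-1, 226315)) = Add(-77857, -226315) = -304172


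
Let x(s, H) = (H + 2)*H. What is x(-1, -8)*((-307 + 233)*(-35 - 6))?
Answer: 145632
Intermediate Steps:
x(s, H) = H*(2 + H) (x(s, H) = (2 + H)*H = H*(2 + H))
x(-1, -8)*((-307 + 233)*(-35 - 6)) = (-8*(2 - 8))*((-307 + 233)*(-35 - 6)) = (-8*(-6))*(-74*(-41)) = 48*3034 = 145632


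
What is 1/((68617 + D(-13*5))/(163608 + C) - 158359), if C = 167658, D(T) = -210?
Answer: -331266/52458884087 ≈ -6.3148e-6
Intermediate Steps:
1/((68617 + D(-13*5))/(163608 + C) - 158359) = 1/((68617 - 210)/(163608 + 167658) - 158359) = 1/(68407/331266 - 158359) = 1/(-52458884087/331266) = -331266/52458884087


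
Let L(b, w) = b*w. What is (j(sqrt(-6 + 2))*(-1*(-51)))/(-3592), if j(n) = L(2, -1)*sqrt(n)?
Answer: 51*(-1)**(1/4)*sqrt(2)/1796 ≈ 0.028396 + 0.028396*I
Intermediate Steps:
j(n) = -2*sqrt(n) (j(n) = (2*(-1))*sqrt(n) = -2*sqrt(n))
(j(sqrt(-6 + 2))*(-1*(-51)))/(-3592) = ((-2*(-6 + 2)**(1/4))*(-1*(-51)))/(-3592) = (-2*(-1)**(1/4)*sqrt(2)*51)*(-1/3592) = (-(2 + 2*I)*51)*(-1/3592) = (-2*(1 + I)*51)*(-1/3592) = ((-2 - 2*I)*51)*(-1/3592) = (-102 - 102*I)*(-1/3592) = 51/1796 + 51*I/1796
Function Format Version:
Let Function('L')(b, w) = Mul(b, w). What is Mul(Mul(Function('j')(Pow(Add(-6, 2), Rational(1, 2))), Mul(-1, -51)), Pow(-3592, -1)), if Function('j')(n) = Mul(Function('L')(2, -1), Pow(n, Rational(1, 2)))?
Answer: Mul(Rational(51, 1796), Pow(-1, Rational(1, 4)), Pow(2, Rational(1, 2))) ≈ Add(0.028396, Mul(0.028396, I))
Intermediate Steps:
Function('j')(n) = Mul(-2, Pow(n, Rational(1, 2))) (Function('j')(n) = Mul(Mul(2, -1), Pow(n, Rational(1, 2))) = Mul(-2, Pow(n, Rational(1, 2))))
Mul(Mul(Function('j')(Pow(Add(-6, 2), Rational(1, 2))), Mul(-1, -51)), Pow(-3592, -1)) = Mul(Mul(Mul(-2, Pow(Pow(Add(-6, 2), Rational(1, 2)), Rational(1, 2))), Mul(-1, -51)), Pow(-3592, -1)) = Mul(Mul(Mul(-2, Pow(Pow(-4, Rational(1, 2)), Rational(1, 2))), 51), Rational(-1, 3592)) = Mul(Mul(Mul(-2, Pow(Mul(2, I), Rational(1, 2))), 51), Rational(-1, 3592)) = Mul(Mul(Mul(-2, Add(1, I)), 51), Rational(-1, 3592)) = Mul(Mul(Add(-2, Mul(-2, I)), 51), Rational(-1, 3592)) = Mul(Add(-102, Mul(-102, I)), Rational(-1, 3592)) = Add(Rational(51, 1796), Mul(Rational(51, 1796), I))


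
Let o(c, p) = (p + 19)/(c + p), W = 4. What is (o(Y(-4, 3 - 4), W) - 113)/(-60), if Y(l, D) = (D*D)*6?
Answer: 369/200 ≈ 1.8450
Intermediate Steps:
Y(l, D) = 6*D² (Y(l, D) = D²*6 = 6*D²)
o(c, p) = (19 + p)/(c + p)
(o(Y(-4, 3 - 4), W) - 113)/(-60) = ((19 + 4)/(6*(3 - 4)² + 4) - 113)/(-60) = (23/(6*(-1)² + 4) - 113)*(-1/60) = (23/(6*1 + 4) - 113)*(-1/60) = (23/(6 + 4) - 113)*(-1/60) = (23/10 - 113)*(-1/60) = -1107/10*(-1/60) = 369/200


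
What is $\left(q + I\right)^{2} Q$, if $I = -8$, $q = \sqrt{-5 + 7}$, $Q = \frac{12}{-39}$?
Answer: $- \frac{264}{13} + \frac{64 \sqrt{2}}{13} \approx -13.345$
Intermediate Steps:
$Q = - \frac{4}{13}$ ($Q = 12 \left(- \frac{1}{39}\right) = - \frac{4}{13} \approx -0.30769$)
$q = \sqrt{2} \approx 1.4142$
$\left(q + I\right)^{2} Q = \left(\sqrt{2} - 8\right)^{2} \left(- \frac{4}{13}\right) = \left(-8 + \sqrt{2}\right)^{2} \left(- \frac{4}{13}\right) = - \frac{4 \left(-8 + \sqrt{2}\right)^{2}}{13}$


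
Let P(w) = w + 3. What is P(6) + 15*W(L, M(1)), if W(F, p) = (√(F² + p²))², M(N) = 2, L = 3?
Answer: 204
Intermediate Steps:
P(w) = 3 + w
W(F, p) = F² + p²
P(6) + 15*W(L, M(1)) = (3 + 6) + 15*(3² + 2²) = 9 + 15*(9 + 4) = 9 + 15*13 = 9 + 195 = 204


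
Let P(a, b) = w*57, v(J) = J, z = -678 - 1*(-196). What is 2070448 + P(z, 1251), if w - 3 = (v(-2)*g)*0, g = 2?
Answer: 2070619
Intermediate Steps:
z = -482 (z = -678 + 196 = -482)
w = 3 (w = 3 - 2*2*0 = 3 - 4*0 = 3 + 0 = 3)
P(a, b) = 171 (P(a, b) = 3*57 = 171)
2070448 + P(z, 1251) = 2070448 + 171 = 2070619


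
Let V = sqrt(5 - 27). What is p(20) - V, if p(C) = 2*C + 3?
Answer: 43 - I*sqrt(22) ≈ 43.0 - 4.6904*I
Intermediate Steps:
p(C) = 3 + 2*C
V = I*sqrt(22) (V = sqrt(-22) = I*sqrt(22) ≈ 4.6904*I)
p(20) - V = (3 + 2*20) - I*sqrt(22) = (3 + 40) - I*sqrt(22) = 43 - I*sqrt(22)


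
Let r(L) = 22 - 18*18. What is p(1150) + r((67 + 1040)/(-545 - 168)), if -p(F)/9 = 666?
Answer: -6296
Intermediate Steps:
p(F) = -5994 (p(F) = -9*666 = -5994)
r(L) = -302 (r(L) = 22 - 324 = -302)
p(1150) + r((67 + 1040)/(-545 - 168)) = -5994 - 302 = -6296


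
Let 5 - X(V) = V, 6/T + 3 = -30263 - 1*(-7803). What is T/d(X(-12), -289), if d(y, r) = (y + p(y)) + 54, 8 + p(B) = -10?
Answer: -6/1190539 ≈ -5.0397e-6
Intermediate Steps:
p(B) = -18 (p(B) = -8 - 10 = -18)
T = -6/22463 (T = 6/(-3 + (-30263 - 1*(-7803))) = 6/(-3 + (-30263 + 7803)) = 6/(-3 - 22460) = 6/(-22463) = 6*(-1/22463) = -6/22463 ≈ -0.00026711)
X(V) = 5 - V
d(y, r) = 36 + y (d(y, r) = (y - 18) + 54 = (-18 + y) + 54 = 36 + y)
T/d(X(-12), -289) = -6/(22463*(36 + (5 - 1*(-12)))) = -6/(22463*(36 + (5 + 12))) = -6/(22463*(36 + 17)) = -6/22463/53 = -6/22463*1/53 = -6/1190539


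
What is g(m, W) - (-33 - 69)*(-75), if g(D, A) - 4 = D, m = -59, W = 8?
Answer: -7705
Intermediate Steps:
g(D, A) = 4 + D
g(m, W) - (-33 - 69)*(-75) = (4 - 59) - (-33 - 69)*(-75) = -55 - (-102)*(-75) = -55 - 1*7650 = -55 - 7650 = -7705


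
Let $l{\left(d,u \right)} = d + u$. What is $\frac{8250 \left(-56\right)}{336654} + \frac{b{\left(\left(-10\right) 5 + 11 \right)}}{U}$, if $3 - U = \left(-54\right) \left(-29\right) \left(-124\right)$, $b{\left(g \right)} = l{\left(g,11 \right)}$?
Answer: $- \frac{237364604}{172946641} \approx -1.3725$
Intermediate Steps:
$b{\left(g \right)} = 11 + g$ ($b{\left(g \right)} = g + 11 = 11 + g$)
$U = 194187$ ($U = 3 - \left(-54\right) \left(-29\right) \left(-124\right) = 3 - 1566 \left(-124\right) = 3 - -194184 = 3 + 194184 = 194187$)
$\frac{8250 \left(-56\right)}{336654} + \frac{b{\left(\left(-10\right) 5 + 11 \right)}}{U} = \frac{8250 \left(-56\right)}{336654} + \frac{11 + \left(\left(-10\right) 5 + 11\right)}{194187} = \left(-462000\right) \frac{1}{336654} + \left(11 + \left(-50 + 11\right)\right) \frac{1}{194187} = - \frac{77000}{56109} + \left(11 - 39\right) \frac{1}{194187} = - \frac{77000}{56109} - \frac{4}{27741} = - \frac{237364604}{172946641}$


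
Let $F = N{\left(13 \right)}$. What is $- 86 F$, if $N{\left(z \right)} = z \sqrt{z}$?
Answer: $- 1118 \sqrt{13} \approx -4031.0$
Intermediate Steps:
$N{\left(z \right)} = z^{\frac{3}{2}}$
$F = 13 \sqrt{13}$ ($F = 13^{\frac{3}{2}} = 13 \sqrt{13} \approx 46.872$)
$- 86 F = - 86 \cdot 13 \sqrt{13} = - 1118 \sqrt{13}$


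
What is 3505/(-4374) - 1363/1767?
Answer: -4051699/2576286 ≈ -1.5727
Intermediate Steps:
3505/(-4374) - 1363/1767 = 3505*(-1/4374) - 1363*1/1767 = -3505/4374 - 1363/1767 = -4051699/2576286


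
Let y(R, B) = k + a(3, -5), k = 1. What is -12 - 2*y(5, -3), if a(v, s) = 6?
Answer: -26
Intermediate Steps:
y(R, B) = 7 (y(R, B) = 1 + 6 = 7)
-12 - 2*y(5, -3) = -12 - 2*7 = -12 - 14 = -26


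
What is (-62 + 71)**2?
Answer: 81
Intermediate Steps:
(-62 + 71)**2 = 9**2 = 81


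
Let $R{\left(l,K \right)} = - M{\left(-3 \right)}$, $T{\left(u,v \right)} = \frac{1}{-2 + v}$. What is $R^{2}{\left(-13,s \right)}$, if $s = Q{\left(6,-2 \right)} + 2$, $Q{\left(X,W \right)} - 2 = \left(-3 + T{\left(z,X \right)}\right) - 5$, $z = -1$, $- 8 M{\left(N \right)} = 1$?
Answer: $\frac{1}{64} \approx 0.015625$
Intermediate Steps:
$M{\left(N \right)} = - \frac{1}{8}$ ($M{\left(N \right)} = \left(- \frac{1}{8}\right) 1 = - \frac{1}{8}$)
$Q{\left(X,W \right)} = -6 + \frac{1}{-2 + X}$ ($Q{\left(X,W \right)} = 2 - \left(8 - \frac{1}{-2 + X}\right) = -6 + \frac{1}{-2 + X}$)
$s = - \frac{15}{4}$ ($s = \frac{13 - 36}{-2 + 6} + 2 = \frac{13 - 36}{4} + 2 = \frac{1}{4} \left(-23\right) + 2 = - \frac{23}{4} + 2 = - \frac{15}{4} \approx -3.75$)
$R{\left(l,K \right)} = \frac{1}{8}$ ($R{\left(l,K \right)} = \left(-1\right) \left(- \frac{1}{8}\right) = \frac{1}{8}$)
$R^{2}{\left(-13,s \right)} = \left(\frac{1}{8}\right)^{2} = \frac{1}{64}$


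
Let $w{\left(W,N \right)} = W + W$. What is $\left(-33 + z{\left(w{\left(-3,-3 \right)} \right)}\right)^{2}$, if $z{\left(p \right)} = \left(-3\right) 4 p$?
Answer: $1521$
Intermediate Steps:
$w{\left(W,N \right)} = 2 W$
$z{\left(p \right)} = - 12 p$
$\left(-33 + z{\left(w{\left(-3,-3 \right)} \right)}\right)^{2} = \left(-33 - 12 \cdot 2 \left(-3\right)\right)^{2} = \left(-33 - -72\right)^{2} = \left(-33 + 72\right)^{2} = 39^{2} = 1521$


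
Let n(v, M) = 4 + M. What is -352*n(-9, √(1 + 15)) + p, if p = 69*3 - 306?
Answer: -2915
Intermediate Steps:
p = -99 (p = 207 - 306 = -99)
-352*n(-9, √(1 + 15)) + p = -352*(4 + √(1 + 15)) - 99 = -352*(4 + √16) - 99 = -352*(4 + 4) - 99 = -352*8 - 99 = -2816 - 99 = -2915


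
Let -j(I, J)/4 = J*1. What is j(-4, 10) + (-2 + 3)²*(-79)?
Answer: -119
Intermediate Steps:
j(I, J) = -4*J
j(-4, 10) + (-2 + 3)²*(-79) = -4*10 + (-2 + 3)²*(-79) = -40 + 1²*(-79) = -40 + 1*(-79) = -40 - 79 = -119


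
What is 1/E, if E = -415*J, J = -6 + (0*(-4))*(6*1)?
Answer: 1/2490 ≈ 0.00040161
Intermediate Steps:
J = -6 (J = -6 + 0*6 = -6 + 0 = -6)
E = 2490 (E = -415*(-6) = 2490)
1/E = 1/2490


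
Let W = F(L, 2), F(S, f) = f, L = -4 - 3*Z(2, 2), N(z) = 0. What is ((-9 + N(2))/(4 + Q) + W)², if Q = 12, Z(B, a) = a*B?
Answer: 529/256 ≈ 2.0664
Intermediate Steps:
Z(B, a) = B*a
L = -16 (L = -4 - 6*2 = -4 - 3*4 = -4 - 12 = -16)
W = 2
((-9 + N(2))/(4 + Q) + W)² = ((-9 + 0)/(4 + 12) + 2)² = (-9/16 + 2)² = (23/16)² = 529/256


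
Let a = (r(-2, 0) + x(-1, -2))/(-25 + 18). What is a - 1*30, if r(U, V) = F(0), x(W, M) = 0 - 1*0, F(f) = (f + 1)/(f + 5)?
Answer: -1051/35 ≈ -30.029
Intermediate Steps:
F(f) = (1 + f)/(5 + f)
x(W, M) = 0 (x(W, M) = 0 + 0 = 0)
r(U, V) = ⅕ (r(U, V) = (1 + 0)/(5 + 0) = 1/5 = (⅕)*1 = ⅕)
a = -1/35 (a = (⅕ + 0)/(-25 + 18) = (⅕)/(-7) = (⅕)*(-⅐) = -1/35 ≈ -0.028571)
a - 1*30 = -1/35 - 1*30 = -1/35 - 30 = -1051/35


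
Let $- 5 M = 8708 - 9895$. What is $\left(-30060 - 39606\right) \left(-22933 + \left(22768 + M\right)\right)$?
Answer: $- \frac{25219092}{5} \approx -5.0438 \cdot 10^{6}$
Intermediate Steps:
$M = \frac{1187}{5}$ ($M = - \frac{8708 - 9895}{5} = \left(- \frac{1}{5}\right) \left(-1187\right) = \frac{1187}{5} \approx 237.4$)
$\left(-30060 - 39606\right) \left(-22933 + \left(22768 + M\right)\right) = \left(-30060 - 39606\right) \left(-22933 + \left(22768 + \frac{1187}{5}\right)\right) = - 69666 \left(-22933 + \frac{115027}{5}\right) = \left(-69666\right) \frac{362}{5} = - \frac{25219092}{5}$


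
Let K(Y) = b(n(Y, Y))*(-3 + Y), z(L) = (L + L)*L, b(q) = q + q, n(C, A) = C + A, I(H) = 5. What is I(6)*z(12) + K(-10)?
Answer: 1960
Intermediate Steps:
n(C, A) = A + C
b(q) = 2*q
z(L) = 2*L**2 (z(L) = (2*L)*L = 2*L**2)
K(Y) = 4*Y*(-3 + Y) (K(Y) = (2*(Y + Y))*(-3 + Y) = (2*(2*Y))*(-3 + Y) = (4*Y)*(-3 + Y) = 4*Y*(-3 + Y))
I(6)*z(12) + K(-10) = 5*(2*12**2) + 4*(-10)*(-3 - 10) = 5*(2*144) + 4*(-10)*(-13) = 5*288 + 520 = 1440 + 520 = 1960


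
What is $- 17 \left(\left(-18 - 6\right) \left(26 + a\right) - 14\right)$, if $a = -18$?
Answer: $3502$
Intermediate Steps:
$- 17 \left(\left(-18 - 6\right) \left(26 + a\right) - 14\right) = - 17 \left(\left(-18 - 6\right) \left(26 - 18\right) - 14\right) = - 17 \left(\left(-24\right) 8 - 14\right) = - 17 \left(-192 - 14\right) = \left(-17\right) \left(-206\right) = 3502$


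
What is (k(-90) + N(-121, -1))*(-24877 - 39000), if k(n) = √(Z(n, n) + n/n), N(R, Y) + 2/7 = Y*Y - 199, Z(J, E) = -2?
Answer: 88661276/7 - 63877*I ≈ 1.2666e+7 - 63877.0*I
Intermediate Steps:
N(R, Y) = -1395/7 + Y² (N(R, Y) = -2/7 + (Y*Y - 199) = -2/7 + (Y² - 199) = -2/7 + (-199 + Y²) = -1395/7 + Y²)
k(n) = I (k(n) = √(-2 + n/n) = √(-2 + 1) = √(-1) = I)
(k(-90) + N(-121, -1))*(-24877 - 39000) = (I + (-1395/7 + (-1)²))*(-24877 - 39000) = (I + (-1395/7 + 1))*(-63877) = (I - 1388/7)*(-63877) = (-1388/7 + I)*(-63877) = 88661276/7 - 63877*I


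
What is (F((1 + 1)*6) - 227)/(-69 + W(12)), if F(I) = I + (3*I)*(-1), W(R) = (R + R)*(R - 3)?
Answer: -251/147 ≈ -1.7075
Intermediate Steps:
W(R) = 2*R*(-3 + R) (W(R) = (2*R)*(-3 + R) = 2*R*(-3 + R))
F(I) = -2*I (F(I) = I - 3*I = -2*I)
(F((1 + 1)*6) - 227)/(-69 + W(12)) = (-2*(1 + 1)*6 - 227)/(-69 + 2*12*(-3 + 12)) = (-4*6 - 227)/(-69 + 2*12*9) = (-2*12 - 227)/(-69 + 216) = (-24 - 227)/147 = -251*1/147 = -251/147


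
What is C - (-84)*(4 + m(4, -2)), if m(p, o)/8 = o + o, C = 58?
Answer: -2294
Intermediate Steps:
m(p, o) = 16*o (m(p, o) = 8*(o + o) = 8*(2*o) = 16*o)
C - (-84)*(4 + m(4, -2)) = 58 - (-84)*(4 + 16*(-2)) = 58 - (-84)*(4 - 32) = 58 - (-84)*(-28) = 58 - 14*168 = 58 - 2352 = -2294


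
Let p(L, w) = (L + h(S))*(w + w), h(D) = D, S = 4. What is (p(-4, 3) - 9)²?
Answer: 81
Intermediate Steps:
p(L, w) = 2*w*(4 + L) (p(L, w) = (L + 4)*(w + w) = (4 + L)*(2*w) = 2*w*(4 + L))
(p(-4, 3) - 9)² = (2*3*(4 - 4) - 9)² = (2*3*0 - 9)² = (0 - 9)² = (-9)² = 81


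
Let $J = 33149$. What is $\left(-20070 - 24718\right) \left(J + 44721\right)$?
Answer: $-3487641560$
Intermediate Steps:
$\left(-20070 - 24718\right) \left(J + 44721\right) = \left(-20070 - 24718\right) \left(33149 + 44721\right) = \left(-44788\right) 77870 = -3487641560$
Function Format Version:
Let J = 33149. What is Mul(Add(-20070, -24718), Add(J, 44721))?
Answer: -3487641560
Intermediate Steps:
Mul(Add(-20070, -24718), Add(J, 44721)) = Mul(Add(-20070, -24718), Add(33149, 44721)) = Mul(-44788, 77870) = -3487641560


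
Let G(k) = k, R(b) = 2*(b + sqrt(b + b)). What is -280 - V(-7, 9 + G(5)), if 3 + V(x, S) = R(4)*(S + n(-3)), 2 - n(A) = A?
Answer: -429 - 76*sqrt(2) ≈ -536.48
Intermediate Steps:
R(b) = 2*b + 2*sqrt(2)*sqrt(b) (R(b) = 2*(b + sqrt(2*b)) = 2*(b + sqrt(2)*sqrt(b)) = 2*b + 2*sqrt(2)*sqrt(b))
n(A) = 2 - A
V(x, S) = -3 + (5 + S)*(8 + 4*sqrt(2)) (V(x, S) = -3 + (2*4 + 2*sqrt(2)*sqrt(4))*(S + (2 - 1*(-3))) = -3 + (8 + 2*sqrt(2)*2)*(S + (2 + 3)) = -3 + (8 + 4*sqrt(2))*(S + 5) = -3 + (8 + 4*sqrt(2))*(5 + S) = -3 + (5 + S)*(8 + 4*sqrt(2)))
-280 - V(-7, 9 + G(5)) = -280 - (37 + 20*sqrt(2) + 4*(9 + 5)*(2 + sqrt(2))) = -280 - (37 + 20*sqrt(2) + 4*14*(2 + sqrt(2))) = -280 - (37 + 20*sqrt(2) + (112 + 56*sqrt(2))) = -280 - (149 + 76*sqrt(2)) = -280 + (-149 - 76*sqrt(2)) = -429 - 76*sqrt(2)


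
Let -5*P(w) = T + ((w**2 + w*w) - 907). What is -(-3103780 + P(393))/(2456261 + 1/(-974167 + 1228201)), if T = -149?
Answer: 4020530577228/3119869034375 ≈ 1.2887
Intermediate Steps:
P(w) = 1056/5 - 2*w**2/5 (P(w) = -(-149 + ((w**2 + w*w) - 907))/5 = -(-149 + ((w**2 + w**2) - 907))/5 = -(-149 + (2*w**2 - 907))/5 = -(-149 + (-907 + 2*w**2))/5 = -(-1056 + 2*w**2)/5 = 1056/5 - 2*w**2/5)
-(-3103780 + P(393))/(2456261 + 1/(-974167 + 1228201)) = -(-3103780 + (1056/5 - 2/5*393**2))/(2456261 + 1/(-974167 + 1228201)) = -(-3103780 + (1056/5 - 2/5*154449))/(2456261 + 1/254034) = -(-3103780 + (1056/5 - 308898/5))/(2456261 + 1/254034) = -(-3103780 - 307842/5)/623973806875/254034 = -(-15826742)*254034/(5*623973806875) = -1*(-4020530577228/3119869034375) = 4020530577228/3119869034375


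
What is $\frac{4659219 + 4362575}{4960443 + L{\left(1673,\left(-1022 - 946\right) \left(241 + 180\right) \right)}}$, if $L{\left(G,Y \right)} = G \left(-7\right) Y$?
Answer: $\frac{9021794}{9707851851} \approx 0.00092933$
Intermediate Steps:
$L{\left(G,Y \right)} = - 7 G Y$
$\frac{4659219 + 4362575}{4960443 + L{\left(1673,\left(-1022 - 946\right) \left(241 + 180\right) \right)}} = \frac{4659219 + 4362575}{4960443 - 11711 \left(-1022 - 946\right) \left(241 + 180\right)} = \frac{9021794}{4960443 - 11711 \left(\left(-1968\right) 421\right)} = \frac{9021794}{4960443 - 11711 \left(-828528\right)} = \frac{9021794}{4960443 + 9702891408} = \frac{9021794}{9707851851}$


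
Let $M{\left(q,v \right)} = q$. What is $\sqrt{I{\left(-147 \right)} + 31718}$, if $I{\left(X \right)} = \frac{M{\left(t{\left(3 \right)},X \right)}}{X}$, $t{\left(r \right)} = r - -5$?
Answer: $\frac{\sqrt{13987614}}{21} \approx 178.1$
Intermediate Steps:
$t{\left(r \right)} = 5 + r$ ($t{\left(r \right)} = r + 5 = 5 + r$)
$I{\left(X \right)} = \frac{8}{X}$ ($I{\left(X \right)} = \frac{5 + 3}{X} = \frac{8}{X}$)
$\sqrt{I{\left(-147 \right)} + 31718} = \sqrt{\frac{8}{-147} + 31718} = \sqrt{8 \left(- \frac{1}{147}\right) + 31718} = \sqrt{- \frac{8}{147} + 31718} = \sqrt{\frac{4662538}{147}} = \frac{\sqrt{13987614}}{21}$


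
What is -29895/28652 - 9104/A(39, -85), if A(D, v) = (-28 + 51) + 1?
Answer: -32695661/85956 ≈ -380.38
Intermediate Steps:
A(D, v) = 24 (A(D, v) = 23 + 1 = 24)
-29895/28652 - 9104/A(39, -85) = -29895/28652 - 9104/24 = -29895*1/28652 - 9104*1/24 = -29895/28652 - 1138/3 = -32695661/85956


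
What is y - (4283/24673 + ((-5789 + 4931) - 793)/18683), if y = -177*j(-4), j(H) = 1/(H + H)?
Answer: 81276648315/3687725272 ≈ 22.040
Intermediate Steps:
j(H) = 1/(2*H)
y = 177/8 (y = -177/(2*(-4)) = -177*(-1)/(2*4) = -177*(-⅛) = 177/8 ≈ 22.125)
y - (4283/24673 + ((-5789 + 4931) - 793)/18683) = 177/8 - (4283/24673 + ((-5789 + 4931) - 793)/18683) = 177/8 - (4283*(1/24673) + (-858 - 793)*(1/18683)) = 177/8 - (4283/24673 - 1651*1/18683) = 177/8 - (4283/24673 - 1651/18683) = 177/8 - 1*39284166/460965659 = 177/8 - 39284166/460965659 = 81276648315/3687725272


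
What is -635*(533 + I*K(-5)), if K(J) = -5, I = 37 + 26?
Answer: -138430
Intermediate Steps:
I = 63
-635*(533 + I*K(-5)) = -635*(533 + 63*(-5)) = -635*(533 - 315) = -635*218 = -138430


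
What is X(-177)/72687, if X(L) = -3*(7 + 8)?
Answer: -15/24229 ≈ -0.00061909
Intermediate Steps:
X(L) = -45 (X(L) = -3*15 = -45)
X(-177)/72687 = -45/72687 = -45*1/72687 = -15/24229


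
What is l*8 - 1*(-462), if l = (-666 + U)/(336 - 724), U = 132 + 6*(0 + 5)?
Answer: 45822/97 ≈ 472.39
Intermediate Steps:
U = 162 (U = 132 + 6*5 = 132 + 30 = 162)
l = 126/97 (l = (-666 + 162)/(336 - 724) = -504/(-388) = -504*(-1/388) = 126/97 ≈ 1.2990)
l*8 - 1*(-462) = (126/97)*8 - 1*(-462) = 1008/97 + 462 = 45822/97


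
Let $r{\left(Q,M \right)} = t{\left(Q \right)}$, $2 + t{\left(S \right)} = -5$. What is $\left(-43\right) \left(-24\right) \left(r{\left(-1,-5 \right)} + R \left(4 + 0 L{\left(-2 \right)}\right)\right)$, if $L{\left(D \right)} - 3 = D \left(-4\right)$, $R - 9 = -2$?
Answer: $21672$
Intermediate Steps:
$t{\left(S \right)} = -7$ ($t{\left(S \right)} = -2 - 5 = -7$)
$R = 7$ ($R = 9 - 2 = 7$)
$r{\left(Q,M \right)} = -7$
$L{\left(D \right)} = 3 - 4 D$ ($L{\left(D \right)} = 3 + D \left(-4\right) = 3 - 4 D$)
$\left(-43\right) \left(-24\right) \left(r{\left(-1,-5 \right)} + R \left(4 + 0 L{\left(-2 \right)}\right)\right) = \left(-43\right) \left(-24\right) \left(-7 + 7 \left(4 + 0 \left(3 - -8\right)\right)\right) = 1032 \left(-7 + 7 \left(4 + 0 \left(3 + 8\right)\right)\right) = 1032 \left(-7 + 7 \left(4 + 0 \cdot 11\right)\right) = 1032 \left(-7 + 7 \left(4 + 0\right)\right) = 1032 \left(-7 + 7 \cdot 4\right) = 1032 \left(-7 + 28\right) = 1032 \cdot 21 = 21672$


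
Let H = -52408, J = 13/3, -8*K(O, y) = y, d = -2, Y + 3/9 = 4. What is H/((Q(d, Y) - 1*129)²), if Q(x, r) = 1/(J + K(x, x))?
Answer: -158534200/50168889 ≈ -3.1600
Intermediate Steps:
Y = 11/3 (Y = -⅓ + 4 = 11/3 ≈ 3.6667)
K(O, y) = -y/8
J = 13/3 (J = 13*(⅓) = 13/3 ≈ 4.3333)
Q(x, r) = 1/(13/3 - x/8)
H/((Q(d, Y) - 1*129)²) = -52408/(-24/(-104 + 3*(-2)) - 1*129)² = -52408/(-24/(-104 - 6) - 129)² = -52408/(-24/(-110) - 129)² = -52408/(-24*(-1/110) - 129)² = -52408/(12/55 - 129)² = -52408/((-7083/55)²) = -52408/50168889/3025 = -52408*3025/50168889 = -158534200/50168889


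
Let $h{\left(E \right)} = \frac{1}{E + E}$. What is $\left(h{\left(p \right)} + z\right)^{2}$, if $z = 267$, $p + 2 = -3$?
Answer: $\frac{7123561}{100} \approx 71236.0$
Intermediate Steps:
$p = -5$ ($p = -2 - 3 = -5$)
$h{\left(E \right)} = \frac{1}{2 E}$
$\left(h{\left(p \right)} + z\right)^{2} = \left(\frac{1}{2 \left(-5\right)} + 267\right)^{2} = \left(\frac{1}{2} \left(- \frac{1}{5}\right) + 267\right)^{2} = \left(- \frac{1}{10} + 267\right)^{2} = \left(\frac{2669}{10}\right)^{2} = \frac{7123561}{100}$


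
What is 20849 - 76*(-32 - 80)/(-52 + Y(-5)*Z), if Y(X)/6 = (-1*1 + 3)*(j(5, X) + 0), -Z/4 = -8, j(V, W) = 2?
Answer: 3734099/179 ≈ 20861.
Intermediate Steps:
Z = 32 (Z = -4*(-8) = 32)
Y(X) = 24 (Y(X) = 6*((-1*1 + 3)*(2 + 0)) = 6*((-1 + 3)*2) = 6*(2*2) = 6*4 = 24)
20849 - 76*(-32 - 80)/(-52 + Y(-5)*Z) = 20849 - 76*(-32 - 80)/(-52 + 24*32) = 20849 - 76*(-112)/(-52 + 768) = 20849 - (-8512)/716 = 20849 - 1*(-2128/179) = 20849 + 2128/179 = 3734099/179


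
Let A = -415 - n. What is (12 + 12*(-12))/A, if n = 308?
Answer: 44/241 ≈ 0.18257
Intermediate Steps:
A = -723 (A = -415 - 1*308 = -415 - 308 = -723)
(12 + 12*(-12))/A = (12 + 12*(-12))/(-723) = (12 - 144)*(-1/723) = -132*(-1/723) = 44/241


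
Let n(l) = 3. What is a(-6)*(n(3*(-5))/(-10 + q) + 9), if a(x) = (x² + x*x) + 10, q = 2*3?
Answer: 1353/2 ≈ 676.50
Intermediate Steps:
q = 6
a(x) = 10 + 2*x² (a(x) = (x² + x²) + 10 = 2*x² + 10 = 10 + 2*x²)
a(-6)*(n(3*(-5))/(-10 + q) + 9) = (10 + 2*(-6)²)*(3/(-10 + 6) + 9) = (10 + 2*36)*(3/(-4) + 9) = (10 + 72)*(3*(-¼) + 9) = 82*(-¾ + 9) = 82*(33/4) = 1353/2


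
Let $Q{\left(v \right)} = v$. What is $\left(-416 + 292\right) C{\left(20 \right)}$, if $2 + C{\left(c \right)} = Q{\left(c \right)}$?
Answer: $-2232$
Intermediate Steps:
$C{\left(c \right)} = -2 + c$
$\left(-416 + 292\right) C{\left(20 \right)} = \left(-416 + 292\right) \left(-2 + 20\right) = \left(-124\right) 18 = -2232$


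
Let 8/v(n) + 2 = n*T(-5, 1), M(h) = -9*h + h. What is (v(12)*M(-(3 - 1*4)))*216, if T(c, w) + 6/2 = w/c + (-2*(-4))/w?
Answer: -34560/139 ≈ -248.63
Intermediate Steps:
T(c, w) = -3 + 8/w + w/c (T(c, w) = -3 + (w/c + (-2*(-4))/w) = -3 + (w/c + 8/w) = -3 + (8/w + w/c) = -3 + 8/w + w/c)
M(h) = -8*h
v(n) = 8/(-2 + 24*n/5) (v(n) = 8/(-2 + n*(-3 + 8/1 + 1/(-5))) = 8/(-2 + n*(-3 + 8*1 + 1*(-1/5))) = 8/(-2 + n*(-3 + 8 - 1/5)) = 8/(-2 + n*(24/5)) = 8/(-2 + 24*n/5))
(v(12)*M(-(3 - 1*4)))*216 = ((20/(-5 + 12*12))*(-(-8)*(3 - 1*4)))*216 = ((20/(-5 + 144))*(-(-8)*(3 - 4)))*216 = ((20/139)*(-(-8)*(-1)))*216 = ((20*(1/139))*(-8*1))*216 = ((20/139)*(-8))*216 = -160/139*216 = -34560/139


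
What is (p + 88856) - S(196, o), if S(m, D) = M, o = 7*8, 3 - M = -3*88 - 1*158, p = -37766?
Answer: 50665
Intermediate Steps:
M = 425 (M = 3 - (-3*88 - 1*158) = 3 - (-264 - 158) = 3 - 1*(-422) = 3 + 422 = 425)
o = 56
S(m, D) = 425
(p + 88856) - S(196, o) = (-37766 + 88856) - 1*425 = 51090 - 425 = 50665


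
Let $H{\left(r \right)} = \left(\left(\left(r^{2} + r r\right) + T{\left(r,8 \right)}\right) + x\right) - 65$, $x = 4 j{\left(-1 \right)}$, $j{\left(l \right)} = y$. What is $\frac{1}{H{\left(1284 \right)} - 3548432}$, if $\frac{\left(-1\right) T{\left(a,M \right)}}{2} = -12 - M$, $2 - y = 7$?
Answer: $- \frac{1}{251165} \approx -3.9814 \cdot 10^{-6}$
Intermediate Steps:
$y = -5$ ($y = 2 - 7 = -5$)
$T{\left(a,M \right)} = 24 + 2 M$ ($T{\left(a,M \right)} = - 2 \left(-12 - M\right) = 24 + 2 M$)
$j{\left(l \right)} = -5$
$x = -20$ ($x = 4 \left(-5\right) = -20$)
$H{\left(r \right)} = -45 + 2 r^{2}$ ($H{\left(r \right)} = \left(\left(\left(r^{2} + r r\right) + \left(24 + 2 \cdot 8\right)\right) - 20\right) - 65 = \left(\left(\left(r^{2} + r^{2}\right) + \left(24 + 16\right)\right) - 20\right) - 65 = \left(\left(2 r^{2} + 40\right) - 20\right) - 65 = \left(\left(40 + 2 r^{2}\right) - 20\right) - 65 = \left(20 + 2 r^{2}\right) - 65 = -45 + 2 r^{2}$)
$\frac{1}{H{\left(1284 \right)} - 3548432} = \frac{1}{\left(-45 + 2 \cdot 1284^{2}\right) - 3548432} = \frac{1}{\left(-45 + 2 \cdot 1648656\right) - 3548432} = \frac{1}{\left(-45 + 3297312\right) - 3548432} = \frac{1}{3297267 - 3548432} = \frac{1}{-251165} = - \frac{1}{251165}$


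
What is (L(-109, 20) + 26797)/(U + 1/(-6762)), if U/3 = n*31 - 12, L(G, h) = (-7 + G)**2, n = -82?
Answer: -272190786/51810445 ≈ -5.2536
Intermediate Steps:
U = -7662 (U = 3*(-82*31 - 12) = 3*(-2542 - 12) = 3*(-2554) = -7662)
(L(-109, 20) + 26797)/(U + 1/(-6762)) = ((-7 - 109)**2 + 26797)/(-7662 + 1/(-6762)) = ((-116)**2 + 26797)/(-7662 - 1/6762) = (13456 + 26797)/(-51810445/6762) = 40253*(-6762/51810445) = -272190786/51810445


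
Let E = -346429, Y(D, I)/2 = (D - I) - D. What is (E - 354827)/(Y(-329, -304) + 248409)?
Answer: -701256/249017 ≈ -2.8161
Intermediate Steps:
Y(D, I) = -2*I (Y(D, I) = 2*((D - I) - D) = 2*(-I) = -2*I)
(E - 354827)/(Y(-329, -304) + 248409) = (-346429 - 354827)/(-2*(-304) + 248409) = -701256/(608 + 248409) = -701256/249017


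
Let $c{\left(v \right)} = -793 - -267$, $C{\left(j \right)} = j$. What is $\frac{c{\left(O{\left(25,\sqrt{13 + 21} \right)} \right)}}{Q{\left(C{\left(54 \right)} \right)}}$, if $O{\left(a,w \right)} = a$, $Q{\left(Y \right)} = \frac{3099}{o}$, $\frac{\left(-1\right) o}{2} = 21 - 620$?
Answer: $- \frac{630148}{3099} \approx -203.34$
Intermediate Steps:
$o = 1198$ ($o = - 2 \left(21 - 620\right) = \left(-2\right) \left(-599\right) = 1198$)
$Q{\left(Y \right)} = \frac{3099}{1198}$
$c{\left(v \right)} = -526$ ($c{\left(v \right)} = -793 + 267 = -526$)
$\frac{c{\left(O{\left(25,\sqrt{13 + 21} \right)} \right)}}{Q{\left(C{\left(54 \right)} \right)}} = - \frac{526}{\frac{3099}{1198}} = \left(-526\right) \frac{1198}{3099} = - \frac{630148}{3099}$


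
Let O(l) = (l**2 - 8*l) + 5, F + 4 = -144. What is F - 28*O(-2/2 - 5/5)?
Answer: -848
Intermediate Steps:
F = -148 (F = -4 - 144 = -148)
O(l) = 5 + l**2 - 8*l
F - 28*O(-2/2 - 5/5) = -148 - 28*(5 + (-2/2 - 5/5)**2 - 8*(-2/2 - 5/5)) = -148 - 28*(5 + (-2*1/2 - 5*1/5)**2 - 8*(-2*1/2 - 5*1/5)) = -148 - 28*(5 + (-1 - 1)**2 - 8*(-1 - 1)) = -148 - 28*(5 + (-2)**2 - 8*(-2)) = -148 - 28*(5 + 4 + 16) = -148 - 28*25 = -148 - 700 = -848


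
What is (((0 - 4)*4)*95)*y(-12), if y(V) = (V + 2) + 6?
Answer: 6080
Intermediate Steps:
y(V) = 8 + V (y(V) = (2 + V) + 6 = 8 + V)
(((0 - 4)*4)*95)*y(-12) = (((0 - 4)*4)*95)*(8 - 12) = (-4*4*95)*(-4) = -16*95*(-4) = -1520*(-4) = 6080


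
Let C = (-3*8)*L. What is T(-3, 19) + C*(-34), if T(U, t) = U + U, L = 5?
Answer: 4074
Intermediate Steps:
T(U, t) = 2*U
C = -120 (C = -3*8*5 = -24*5 = -120)
T(-3, 19) + C*(-34) = 2*(-3) - 120*(-34) = -6 + 4080 = 4074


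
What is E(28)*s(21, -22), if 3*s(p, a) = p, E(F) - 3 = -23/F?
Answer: 61/4 ≈ 15.250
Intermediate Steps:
E(F) = 3 - 23/F
s(p, a) = p/3
E(28)*s(21, -22) = (3 - 23/28)*((⅓)*21) = (3 - 23*1/28)*7 = (3 - 23/28)*7 = (61/28)*7 = 61/4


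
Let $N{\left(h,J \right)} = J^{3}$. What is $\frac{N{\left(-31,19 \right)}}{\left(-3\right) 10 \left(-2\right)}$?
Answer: $\frac{6859}{60} \approx 114.32$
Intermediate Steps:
$\frac{N{\left(-31,19 \right)}}{\left(-3\right) 10 \left(-2\right)} = \frac{19^{3}}{\left(-3\right) 10 \left(-2\right)} = \frac{6859}{\left(-30\right) \left(-2\right)} = \frac{6859}{60}$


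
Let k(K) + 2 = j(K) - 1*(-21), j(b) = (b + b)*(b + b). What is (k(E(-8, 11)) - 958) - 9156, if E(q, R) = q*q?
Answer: 6289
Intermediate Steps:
E(q, R) = q**2
j(b) = 4*b**2 (j(b) = (2*b)*(2*b) = 4*b**2)
k(K) = 19 + 4*K**2 (k(K) = -2 + (4*K**2 - 1*(-21)) = -2 + (4*K**2 + 21) = -2 + (21 + 4*K**2) = 19 + 4*K**2)
(k(E(-8, 11)) - 958) - 9156 = ((19 + 4*((-8)**2)**2) - 958) - 9156 = ((19 + 4*64**2) - 958) - 9156 = ((19 + 4*4096) - 958) - 9156 = ((19 + 16384) - 958) - 9156 = (16403 - 958) - 9156 = 15445 - 9156 = 6289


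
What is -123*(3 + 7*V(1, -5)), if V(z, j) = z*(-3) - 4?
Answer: 5658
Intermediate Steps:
V(z, j) = -4 - 3*z (V(z, j) = -3*z - 4 = -4 - 3*z)
-123*(3 + 7*V(1, -5)) = -123*(3 + 7*(-4 - 3*1)) = -123*(3 + 7*(-4 - 3)) = -123*(3 + 7*(-7)) = -123*(3 - 49) = -123*(-46) = 5658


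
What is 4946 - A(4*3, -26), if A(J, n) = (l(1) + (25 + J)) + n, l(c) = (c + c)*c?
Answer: 4933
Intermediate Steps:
l(c) = 2*c² (l(c) = (2*c)*c = 2*c²)
A(J, n) = 27 + J + n (A(J, n) = (2*1² + (25 + J)) + n = (2*1 + (25 + J)) + n = (2 + (25 + J)) + n = (27 + J) + n = 27 + J + n)
4946 - A(4*3, -26) = 4946 - (27 + 4*3 - 26) = 4946 - (27 + 12 - 26) = 4946 - 1*13 = 4946 - 13 = 4933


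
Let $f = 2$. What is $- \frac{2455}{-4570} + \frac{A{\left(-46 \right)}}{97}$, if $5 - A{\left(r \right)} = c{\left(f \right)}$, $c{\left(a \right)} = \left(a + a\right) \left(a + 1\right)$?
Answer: $\frac{41229}{88658} \approx 0.46503$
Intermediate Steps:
$c{\left(a \right)} = 2 a \left(1 + a\right)$
$A{\left(r \right)} = -7$ ($A{\left(r \right)} = 5 - 2 \cdot 2 \left(1 + 2\right) = 5 - 2 \cdot 2 \cdot 3 = 5 - 12 = -7$)
$- \frac{2455}{-4570} + \frac{A{\left(-46 \right)}}{97} = - \frac{2455}{-4570} - \frac{7}{97} = \left(-2455\right) \left(- \frac{1}{4570}\right) - \frac{7}{97} = \frac{491}{914} - \frac{7}{97} = \frac{41229}{88658}$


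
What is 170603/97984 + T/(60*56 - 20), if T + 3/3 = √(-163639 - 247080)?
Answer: 142429009/81816640 + I*√410719/3340 ≈ 1.7408 + 0.19188*I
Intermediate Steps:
T = -1 + I*√410719 (T = -1 + √(-163639 - 247080) = -1 + √(-410719) = -1 + I*√410719 ≈ -1.0 + 640.87*I)
170603/97984 + T/(60*56 - 20) = 170603/97984 + (-1 + I*√410719)/(60*56 - 20) = 170603*(1/97984) + (-1 + I*√410719)/(3360 - 20) = 170603/97984 + (-1 + I*√410719)/3340 = 170603/97984 + (-1 + I*√410719)*(1/3340) = 170603/97984 + (-1/3340 + I*√410719/3340) = 142429009/81816640 + I*√410719/3340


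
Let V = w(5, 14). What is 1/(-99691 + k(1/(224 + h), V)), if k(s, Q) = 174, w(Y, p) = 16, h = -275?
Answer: -1/99517 ≈ -1.0049e-5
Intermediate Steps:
V = 16
1/(-99691 + k(1/(224 + h), V)) = 1/(-99691 + 174) = 1/(-99517) = -1/99517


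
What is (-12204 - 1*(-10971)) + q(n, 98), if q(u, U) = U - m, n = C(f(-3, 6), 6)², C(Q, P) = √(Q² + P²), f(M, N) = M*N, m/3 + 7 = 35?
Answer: -1219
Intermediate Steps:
m = 84 (m = -21 + 3*35 = -21 + 105 = 84)
C(Q, P) = √(P² + Q²)
n = 360 (n = (√(6² + (-3*6)²))² = (√(36 + (-18)²))² = (√(36 + 324))² = (√360)² = (6*√10)² = 360)
q(u, U) = -84 + U (q(u, U) = U - 1*84 = U - 84 = -84 + U)
(-12204 - 1*(-10971)) + q(n, 98) = (-12204 - 1*(-10971)) + (-84 + 98) = (-12204 + 10971) + 14 = -1233 + 14 = -1219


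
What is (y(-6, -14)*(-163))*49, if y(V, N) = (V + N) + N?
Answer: 271558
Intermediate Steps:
y(V, N) = V + 2*N (y(V, N) = (N + V) + N = V + 2*N)
(y(-6, -14)*(-163))*49 = ((-6 + 2*(-14))*(-163))*49 = ((-6 - 28)*(-163))*49 = -34*(-163)*49 = 5542*49 = 271558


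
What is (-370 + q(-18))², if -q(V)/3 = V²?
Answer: 1800964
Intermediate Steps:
q(V) = -3*V²
(-370 + q(-18))² = (-370 - 3*(-18)²)² = (-370 - 3*324)² = (-370 - 972)² = (-1342)² = 1800964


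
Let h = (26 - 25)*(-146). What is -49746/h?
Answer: 24873/73 ≈ 340.73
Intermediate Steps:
h = -146 (h = 1*(-146) = -146)
-49746/h = -49746/(-146) = -49746*(-1/146) = 24873/73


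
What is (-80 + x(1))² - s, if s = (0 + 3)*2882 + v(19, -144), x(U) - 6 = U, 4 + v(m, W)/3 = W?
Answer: -2873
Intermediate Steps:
v(m, W) = -12 + 3*W
x(U) = 6 + U
s = 8202 (s = (0 + 3)*2882 + (-12 + 3*(-144)) = 3*2882 + (-12 - 432) = 8646 - 444 = 8202)
(-80 + x(1))² - s = (-80 + (6 + 1))² - 1*8202 = (-80 + 7)² - 8202 = (-73)² - 8202 = 5329 - 8202 = -2873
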